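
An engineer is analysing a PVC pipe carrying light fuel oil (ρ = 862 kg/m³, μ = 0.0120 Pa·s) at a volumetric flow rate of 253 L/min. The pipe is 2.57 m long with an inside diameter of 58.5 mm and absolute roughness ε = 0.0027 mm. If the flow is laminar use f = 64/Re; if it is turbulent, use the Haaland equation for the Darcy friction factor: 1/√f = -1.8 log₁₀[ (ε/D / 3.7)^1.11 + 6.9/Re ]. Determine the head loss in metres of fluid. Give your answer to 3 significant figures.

Q = 253 L/min = 253/60000 = 0.004217 m³/s.
Cross-sectional area A = πD²/4 = π(0.0585)²/4 = 0.002688 m²; mean velocity V = Q/A = 0.004217/0.002688 = 1.569 m/s.
Reynolds number Re = ρVD/μ = 862 · 1.569 · 0.0585 / 0.012 = 6592.
Re > 4000 → turbulent. Relative roughness ε/D = 2.7e-06/0.0585 = 4.62e-05. Haaland: 1/√f = -1.8 log₁₀[(4.62e-05/3.7)^1.11 + 6.9/6592] = -1.8 log₁₀[3.6e-06 + 0.00105] = 5.362, so f = 0.03479.
Darcy-Weisbach: ΔP = f(L/D)(ρV²/2) = 0.03479·(2.57/0.0585)·(862·1.569²/2) = 0.03479·43.93·1061 = 1621 Pa.
Head loss h_f = ΔP/(ρg) = 1621/(862·9.81) = 0.192 m.

h_f ≈ 0.192 m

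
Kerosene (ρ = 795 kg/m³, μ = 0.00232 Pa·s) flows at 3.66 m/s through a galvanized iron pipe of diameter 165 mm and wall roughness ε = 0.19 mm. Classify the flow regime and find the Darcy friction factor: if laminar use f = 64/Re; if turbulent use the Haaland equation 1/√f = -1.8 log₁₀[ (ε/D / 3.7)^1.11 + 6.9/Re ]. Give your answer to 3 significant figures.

Re = ρVD/μ = 795·3.66·0.165/0.00232 = 2.069e+05.
Re > 4000 → turbulent. ε/D = 0.00019/0.165 = 0.00115; Haaland: 1/√f = -1.8 log₁₀[0.000128 + 3.33e-05] = 6.826, so f = 0.02146.

f ≈ 0.0215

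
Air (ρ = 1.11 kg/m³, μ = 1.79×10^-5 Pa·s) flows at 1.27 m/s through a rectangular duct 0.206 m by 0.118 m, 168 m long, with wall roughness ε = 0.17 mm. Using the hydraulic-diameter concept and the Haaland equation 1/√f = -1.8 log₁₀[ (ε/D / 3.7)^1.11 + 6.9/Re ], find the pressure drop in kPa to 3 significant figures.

Hydraulic diameter D_h = 4A/P = 4·(0.206·0.118)/(2·(0.206+0.118)) = 0.09723/0.648 = 0.15 m.
Re = ρVD_h/μ = 1.11·1.27·0.15/1.79e-05 = 1.182e+04.
ε/D_h = 0.00017/0.15 = 0.00113; Haaland gives 1/√f = -1.8 log₁₀[0.000126+0.000584] = 5.668, so f = 0.03113.
ΔP = f(L/D_h)(ρV²/2) = 0.03113·168/0.15·0.8952 = 31.2 Pa.
ΔP = 0.0312 kPa.

ΔP ≈ 0.0312 kPa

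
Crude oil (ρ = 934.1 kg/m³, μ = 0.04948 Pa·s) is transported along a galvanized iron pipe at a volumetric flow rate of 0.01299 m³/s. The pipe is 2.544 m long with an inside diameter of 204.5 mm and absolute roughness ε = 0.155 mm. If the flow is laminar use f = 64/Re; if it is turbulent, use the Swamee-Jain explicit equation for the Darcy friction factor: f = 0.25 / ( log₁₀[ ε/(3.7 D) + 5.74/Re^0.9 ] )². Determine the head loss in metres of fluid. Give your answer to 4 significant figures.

h_f ≈ 0.004157 m

Cross-sectional area A = πD²/4 = π(0.2045)²/4 = 0.03285 m²; mean velocity V = Q/A = 0.01299/0.03285 = 0.3955 m/s.
Reynolds number Re = ρVD/μ = 934.1 · 0.3955 · 0.2045 / 0.0495 = 1527.
Re < 2300 → laminar flow, so f = 64/Re = 64/1527 = 0.04192 (the turbulent correlation is not needed).
Darcy-Weisbach: ΔP = f(L/D)(ρV²/2) = 0.04192·(2.544/0.2045)·(934.1·0.3955²/2) = 0.04192·12.44·73.05 = 38.09 Pa.
Head loss h_f = ΔP/(ρg) = 38.09/(934.1·9.81) = 0.004157 m.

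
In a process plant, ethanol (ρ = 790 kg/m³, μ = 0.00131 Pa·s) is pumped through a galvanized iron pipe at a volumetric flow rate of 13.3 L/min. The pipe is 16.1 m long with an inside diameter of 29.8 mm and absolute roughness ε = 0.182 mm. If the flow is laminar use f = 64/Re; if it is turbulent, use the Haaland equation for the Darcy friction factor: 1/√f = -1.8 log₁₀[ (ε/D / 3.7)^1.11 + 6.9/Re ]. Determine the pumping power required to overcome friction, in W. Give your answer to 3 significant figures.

Q = 13.3 L/min = 13.3/60000 = 0.0002217 m³/s.
Cross-sectional area A = πD²/4 = π(0.0298)²/4 = 0.0006975 m²; mean velocity V = Q/A = 0.0002217/0.0006975 = 0.3178 m/s.
Reynolds number Re = ρVD/μ = 790 · 0.3178 · 0.0298 / 0.00131 = 5711.
Re > 4000 → turbulent. Relative roughness ε/D = 0.000182/0.0298 = 0.00611. Haaland: 1/√f = -1.8 log₁₀[(0.00611/3.7)^1.11 + 6.9/5711] = -1.8 log₁₀[0.000816 + 0.00121] = 4.849, so f = 0.04253.
Darcy-Weisbach: ΔP = f(L/D)(ρV²/2) = 0.04253·(16.1/0.0298)·(790·0.3178²/2) = 0.04253·540.3·39.9 = 916.8 Pa.
Pumping power P = QΔP = 0.0002217·916.8 = 0.2032 W = 0.203 W.

P ≈ 0.203 W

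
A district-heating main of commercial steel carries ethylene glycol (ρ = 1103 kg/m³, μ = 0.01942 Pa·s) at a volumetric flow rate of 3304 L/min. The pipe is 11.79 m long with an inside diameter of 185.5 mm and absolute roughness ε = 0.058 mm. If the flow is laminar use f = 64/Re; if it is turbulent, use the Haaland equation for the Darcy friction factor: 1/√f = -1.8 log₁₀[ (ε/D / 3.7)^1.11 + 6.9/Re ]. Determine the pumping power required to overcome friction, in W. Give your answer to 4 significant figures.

Q = 3304 L/min = 3304/60000 = 0.05507 m³/s.
Cross-sectional area A = πD²/4 = π(0.1855)²/4 = 0.02703 m²; mean velocity V = Q/A = 0.05507/0.02703 = 2.038 m/s.
Reynolds number Re = ρVD/μ = 1103 · 2.038 · 0.1855 / 0.0194 = 2.147e+04.
Re > 4000 → turbulent. Relative roughness ε/D = 5.8e-05/0.1855 = 0.000313. Haaland: 1/√f = -1.8 log₁₀[(0.000313/3.7)^1.11 + 6.9/2.147e+04] = -1.8 log₁₀[3.01e-05 + 0.000321] = 6.217, so f = 0.02587.
Darcy-Weisbach: ΔP = f(L/D)(ρV²/2) = 0.02587·(11.79/0.1855)·(1103·2.038²/2) = 0.02587·63.56·2290 = 3765 Pa.
Pumping power P = QΔP = 0.05507·3765 = 207.31 W = 207.3 W.

P ≈ 207.3 W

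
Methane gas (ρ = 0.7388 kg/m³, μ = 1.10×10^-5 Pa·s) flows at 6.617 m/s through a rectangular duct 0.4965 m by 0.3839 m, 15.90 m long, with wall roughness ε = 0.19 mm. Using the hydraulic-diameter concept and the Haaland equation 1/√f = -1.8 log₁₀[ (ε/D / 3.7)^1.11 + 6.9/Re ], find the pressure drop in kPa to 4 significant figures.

ΔP ≈ 0.01091 kPa

Hydraulic diameter D_h = 4A/P = 4·(0.4965·0.3839)/(2·(0.4965+0.3839)) = 0.7624/1.761 = 0.433 m.
Re = ρVD_h/μ = 0.7388·6.617·0.433/1.1e-05 = 1.924e+05.
ε/D_h = 0.00019/0.433 = 0.000439; Haaland gives 1/√f = -1.8 log₁₀[4.39e-05+3.59e-05] = 7.377, so f = 0.01838.
ΔP = f(L/D_h)(ρV²/2) = 0.01838·15.9/0.433·16.17 = 10.91 Pa.
ΔP = 0.01091 kPa.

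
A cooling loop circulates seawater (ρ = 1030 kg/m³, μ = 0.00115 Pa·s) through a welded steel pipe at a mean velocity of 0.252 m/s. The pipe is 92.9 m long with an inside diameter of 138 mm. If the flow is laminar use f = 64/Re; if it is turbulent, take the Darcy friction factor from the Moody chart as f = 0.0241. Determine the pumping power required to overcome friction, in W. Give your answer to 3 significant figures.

P ≈ 2.00 W

Reynolds number Re = ρVD/μ = 1030 · 0.252 · 0.138 / 0.00115 = 3.115e+04.
Re > 4000 → turbulent; use the Moody-chart value f = 0.0241.
Darcy-Weisbach: ΔP = f(L/D)(ρV²/2) = 0.0241·(92.9/0.138)·(1030·0.252²/2) = 0.0241·673.2·32.7 = 530.6 Pa.
Q = V·A = 0.252·0.01496 = 0.003769 m³/s.
Pumping power P = QΔP = 0.003769·530.6 = 2.000 W = 2.00 W.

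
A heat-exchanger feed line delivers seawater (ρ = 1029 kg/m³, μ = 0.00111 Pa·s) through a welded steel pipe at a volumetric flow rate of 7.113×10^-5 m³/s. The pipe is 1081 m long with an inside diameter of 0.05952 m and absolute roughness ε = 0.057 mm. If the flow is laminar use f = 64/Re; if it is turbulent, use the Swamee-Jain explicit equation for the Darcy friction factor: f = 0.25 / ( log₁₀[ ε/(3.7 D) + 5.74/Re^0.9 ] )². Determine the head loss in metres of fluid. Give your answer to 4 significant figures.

Cross-sectional area A = πD²/4 = π(0.05952)²/4 = 0.002782 m²; mean velocity V = Q/A = 7.113e-05/0.002782 = 0.02556 m/s.
Reynolds number Re = ρVD/μ = 1029 · 0.02556 · 0.05952 / 0.00111 = 1411.
Re < 2300 → laminar flow, so f = 64/Re = 64/1411 = 0.04537 (the turbulent correlation is not needed).
Darcy-Weisbach: ΔP = f(L/D)(ρV²/2) = 0.04537·(1081/0.05952)·(1029·0.02556²/2) = 0.04537·1.816e+04·0.3362 = 277.1 Pa.
Head loss h_f = ΔP/(ρg) = 277.1/(1029·9.81) = 0.02745 m.

h_f ≈ 0.02745 m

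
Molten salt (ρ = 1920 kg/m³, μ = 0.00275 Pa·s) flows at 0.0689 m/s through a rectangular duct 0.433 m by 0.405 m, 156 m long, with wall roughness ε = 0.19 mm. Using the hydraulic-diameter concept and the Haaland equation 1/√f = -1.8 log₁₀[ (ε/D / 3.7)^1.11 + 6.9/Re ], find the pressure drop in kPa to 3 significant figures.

ΔP ≈ 0.0451 kPa

Hydraulic diameter D_h = 4A/P = 4·(0.433·0.405)/(2·(0.433+0.405)) = 0.7015/1.676 = 0.4185 m.
Re = ρVD_h/μ = 1920·0.0689·0.4185/0.00275 = 2.013e+04.
ε/D_h = 0.00019/0.4185 = 0.000454; Haaland gives 1/√f = -1.8 log₁₀[4.56e-05+0.000343] = 6.14, so f = 0.02653.
ΔP = f(L/D_h)(ρV²/2) = 0.02653·156/0.4185·4.557 = 45.06 Pa.
ΔP = 0.0451 kPa.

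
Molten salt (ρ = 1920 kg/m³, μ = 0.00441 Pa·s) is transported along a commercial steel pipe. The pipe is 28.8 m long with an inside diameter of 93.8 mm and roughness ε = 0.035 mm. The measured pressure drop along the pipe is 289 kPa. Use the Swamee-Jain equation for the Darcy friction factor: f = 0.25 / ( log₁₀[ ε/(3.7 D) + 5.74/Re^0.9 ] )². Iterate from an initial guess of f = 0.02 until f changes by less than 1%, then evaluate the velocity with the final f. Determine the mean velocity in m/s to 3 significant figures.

Rearranging Darcy-Weisbach: V = √(2·ΔP·D/(f·L·ρ)). With ε/D = 3.5e-05/0.0938 = 0.000373, iterate starting from f = 0.02:
  f = 0.02 → V = √(2·2.89e+05·0.0938/(0.02·28.8·1920)) = 7.002 m/s; Re = ρVD/μ = 2.859e+05; f → 0.01763
  f = 0.01763 → V = 7.458 m/s; Re = 3.046e+05; f → 0.01753
Converged (Δf/f < 1%). With the final f = 0.01753: V = √(2·2.89e+05·0.0938/(0.01753·28.8·1920)) = 7.478 m/s.

V ≈ 7.48 m/s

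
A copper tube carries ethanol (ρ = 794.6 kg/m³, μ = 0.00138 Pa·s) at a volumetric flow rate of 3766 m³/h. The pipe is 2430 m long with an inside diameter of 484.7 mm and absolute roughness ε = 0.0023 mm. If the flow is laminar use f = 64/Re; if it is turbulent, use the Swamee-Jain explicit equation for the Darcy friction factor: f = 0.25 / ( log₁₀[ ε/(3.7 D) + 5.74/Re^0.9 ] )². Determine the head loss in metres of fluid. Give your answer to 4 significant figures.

Q = 3766 m³/h = 3766/3600 = 1.046 m³/s.
Cross-sectional area A = πD²/4 = π(0.4847)²/4 = 0.1845 m²; mean velocity V = Q/A = 1.046/0.1845 = 5.669 m/s.
Reynolds number Re = ρVD/μ = 794.6 · 5.669 · 0.4847 / 0.00138 = 1.582e+06.
Re > 4000 → turbulent. Relative roughness ε/D = 2.3e-06/0.4847 = 4.75e-06. Swamee-Jain: f = 0.25/(log₁₀[4.75e-06/3.7 + 5.74/1.582e+06^0.9])² = 0.25/(log₁₀[1.28e-06 + 1.51e-05])² = 0.25/(-4.785)² = 0.01092.
Darcy-Weisbach: ΔP = f(L/D)(ρV²/2) = 0.01092·(2430/0.4847)·(794.6·5.669²/2) = 0.01092·5013·1.277e+04 = 6.99e+05 Pa.
Head loss h_f = ΔP/(ρg) = 6.99e+05/(794.6·9.81) = 89.68 m.

h_f ≈ 89.68 m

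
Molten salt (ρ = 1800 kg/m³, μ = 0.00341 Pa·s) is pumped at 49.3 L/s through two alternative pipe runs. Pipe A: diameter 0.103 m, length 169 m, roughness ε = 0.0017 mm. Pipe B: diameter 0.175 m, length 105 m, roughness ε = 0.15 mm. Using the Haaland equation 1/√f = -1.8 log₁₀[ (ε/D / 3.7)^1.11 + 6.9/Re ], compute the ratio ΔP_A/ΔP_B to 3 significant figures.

ΔP_A/ΔP_B ≈ 16.0

Pipe A: V = Q/A = 0.0493/0.008332 = 5.917 m/s; Re = 3.217e+05; ε/D = 1.65e-05; Haaland → f = 0.0143; ΔP_A = f(L/D)(ρV²/2) = 7.392e+05 Pa.
Pipe B: V = Q/A = 0.0493/0.02405 = 2.05 m/s; Re = 1.893e+05; ε/D = 0.000857; Haaland → f = 0.02039; ΔP_B = f(L/D)(ρV²/2) = 4.626e+04 Pa.
ΔP_A/ΔP_B = 7.392e+05/4.626e+04 = 16.0.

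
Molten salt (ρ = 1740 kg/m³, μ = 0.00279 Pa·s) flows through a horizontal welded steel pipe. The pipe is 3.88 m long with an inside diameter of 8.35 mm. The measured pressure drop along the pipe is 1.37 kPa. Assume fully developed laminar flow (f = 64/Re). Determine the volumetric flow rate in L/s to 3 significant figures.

Q ≈ 0.0151 L/s

For laminar flow, f = 64/Re with Re = ρVD/μ, so Darcy-Weisbach reduces to ΔP = 32μLV/D². Solving for V: V = ΔP·D²/(32μL) = 1370·(0.00835)²/(32·0.00279·3.88) = 0.2757 m/s.
Check: Re = ρVD/μ = 1740·0.2757·0.00835/0.00279 = 1436 < 2300, so the laminar assumption holds.
Q = V·A = 0.2757·(π/4·0.00835²) = 1.51e-05 m³/s = 0.0151 L/s.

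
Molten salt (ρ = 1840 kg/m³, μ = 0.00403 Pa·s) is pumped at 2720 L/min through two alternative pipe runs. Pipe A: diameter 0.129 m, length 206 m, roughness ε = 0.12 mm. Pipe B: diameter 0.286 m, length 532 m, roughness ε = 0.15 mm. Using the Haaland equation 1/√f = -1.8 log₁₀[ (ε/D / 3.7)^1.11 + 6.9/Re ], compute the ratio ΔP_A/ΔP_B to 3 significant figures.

ΔP_A/ΔP_B ≈ 21.0

Pipe A: V = Q/A = 0.04533/0.01307 = 3.469 m/s; Re = 2.043e+05; ε/D = 0.00093; Haaland → f = 0.0206; ΔP_A = f(L/D)(ρV²/2) = 3.642e+05 Pa.
Pipe B: V = Q/A = 0.04533/0.06424 = 0.7057 m/s; Re = 9.215e+04; ε/D = 0.000524; Haaland → f = 0.02038; ΔP_B = f(L/D)(ρV²/2) = 1.737e+04 Pa.
ΔP_A/ΔP_B = 3.642e+05/1.737e+04 = 21.0.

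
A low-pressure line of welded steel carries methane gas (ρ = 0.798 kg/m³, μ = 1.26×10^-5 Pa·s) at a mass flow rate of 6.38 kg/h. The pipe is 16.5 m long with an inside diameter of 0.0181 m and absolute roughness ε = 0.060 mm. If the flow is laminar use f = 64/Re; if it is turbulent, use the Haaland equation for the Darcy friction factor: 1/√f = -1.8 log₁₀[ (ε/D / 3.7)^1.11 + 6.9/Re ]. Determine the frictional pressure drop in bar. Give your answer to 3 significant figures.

ΔP ≈ 0.00958 bar

ṁ = 6.38 kg/h = 6.38/3600 = 0.001772 kg/s.
A = πD²/4 = π(0.0181)²/4 = 0.0002573 m²; mean velocity V = ṁ/(ρA) = 0.001772/(0.798 · 0.0002573) = 8.631 m/s.
Reynolds number Re = ρVD/μ = 0.798 · 8.631 · 0.0181 / 1.26e-05 = 9894.
Re > 4000 → turbulent. Relative roughness ε/D = 6e-05/0.0181 = 0.00331. Haaland: 1/√f = -1.8 log₁₀[(0.00331/3.7)^1.11 + 6.9/9894] = -1.8 log₁₀[0.000414 + 0.000697] = 5.317, so f = 0.03537.
Darcy-Weisbach: ΔP = f(L/D)(ρV²/2) = 0.03537·(16.5/0.0181)·(0.798·8.631²/2) = 0.03537·911.6·29.72 = 958.3 Pa.
ΔP = 958.3 Pa = 0.00958 bar.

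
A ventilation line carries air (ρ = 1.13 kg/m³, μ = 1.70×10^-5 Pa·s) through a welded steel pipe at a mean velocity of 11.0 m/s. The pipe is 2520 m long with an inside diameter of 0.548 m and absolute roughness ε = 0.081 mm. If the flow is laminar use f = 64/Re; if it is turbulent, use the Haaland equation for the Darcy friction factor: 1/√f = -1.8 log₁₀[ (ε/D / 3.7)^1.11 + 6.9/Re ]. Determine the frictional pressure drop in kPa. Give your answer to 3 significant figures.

Reynolds number Re = ρVD/μ = 1.13 · 11 · 0.548 / 1.7e-05 = 4.007e+05.
Re > 4000 → turbulent. Relative roughness ε/D = 8.1e-05/0.548 = 0.000148. Haaland: 1/√f = -1.8 log₁₀[(0.000148/3.7)^1.11 + 6.9/4.007e+05] = -1.8 log₁₀[1.31e-05 + 1.72e-05] = 8.133, so f = 0.01512.
Darcy-Weisbach: ΔP = f(L/D)(ρV²/2) = 0.01512·(2520/0.548)·(1.13·11²/2) = 0.01512·4599·68.36 = 4753 Pa.
ΔP = 4753 Pa = 4.75 kPa.

ΔP ≈ 4.75 kPa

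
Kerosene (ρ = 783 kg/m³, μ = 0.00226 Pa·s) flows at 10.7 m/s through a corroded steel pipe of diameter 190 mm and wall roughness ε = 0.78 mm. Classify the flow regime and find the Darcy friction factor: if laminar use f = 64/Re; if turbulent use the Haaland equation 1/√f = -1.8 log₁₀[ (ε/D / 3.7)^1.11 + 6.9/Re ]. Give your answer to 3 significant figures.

Re = ρVD/μ = 783·10.7·0.19/0.00226 = 7.044e+05.
Re > 4000 → turbulent. ε/D = 0.00078/0.19 = 0.00411; Haaland: 1/√f = -1.8 log₁₀[0.000525 + 9.8e-06] = 5.889, so f = 0.02883.

f ≈ 0.0288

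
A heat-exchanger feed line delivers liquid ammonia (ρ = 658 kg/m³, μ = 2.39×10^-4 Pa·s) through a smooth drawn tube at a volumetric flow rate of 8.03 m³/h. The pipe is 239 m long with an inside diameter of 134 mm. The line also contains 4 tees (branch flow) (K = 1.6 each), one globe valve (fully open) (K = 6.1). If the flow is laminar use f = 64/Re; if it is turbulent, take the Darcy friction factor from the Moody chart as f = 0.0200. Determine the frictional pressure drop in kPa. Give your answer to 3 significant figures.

ΔP ≈ 0.396 kPa

Q = 8.03 m³/h = 8.03/3600 = 0.002231 m³/s.
Cross-sectional area A = πD²/4 = π(0.134)²/4 = 0.0141 m²; mean velocity V = Q/A = 0.002231/0.0141 = 0.1582 m/s.
Reynolds number Re = ρVD/μ = 658 · 0.1582 · 0.134 / 0.000239 = 5.835e+04.
Re > 4000 → turbulent; use the Moody-chart value f = 0.0200.
Total minor-loss coefficient ΣK = 4·1.6 + 1·6.1 = 12.5.
ΔP = [f·L/D + ΣK]·(ρV²/2) = [0.02·239/0.134 + 12.5]·(658·0.1582²/2) = [35.67 + 12.5]·8.23 = 396.5 Pa.
ΔP = 396.5 Pa = 0.396 kPa.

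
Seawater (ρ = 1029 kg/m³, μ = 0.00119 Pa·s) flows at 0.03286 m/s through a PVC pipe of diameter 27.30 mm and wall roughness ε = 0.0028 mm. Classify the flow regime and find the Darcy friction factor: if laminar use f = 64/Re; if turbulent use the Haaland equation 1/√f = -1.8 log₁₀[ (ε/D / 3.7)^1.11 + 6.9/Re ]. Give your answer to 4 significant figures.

Re = ρVD/μ = 1029·0.03286·0.0273/0.00119 = 775.7.
Re < 2300 → laminar, so f = 64/Re = 0.08251 (roughness is irrelevant in laminar flow).

f ≈ 0.08251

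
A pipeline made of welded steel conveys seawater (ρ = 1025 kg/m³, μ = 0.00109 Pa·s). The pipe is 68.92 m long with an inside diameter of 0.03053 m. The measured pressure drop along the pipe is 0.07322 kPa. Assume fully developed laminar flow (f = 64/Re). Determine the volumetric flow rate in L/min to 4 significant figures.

Q ≈ 1.247 L/min

For laminar flow, f = 64/Re with Re = ρVD/μ, so Darcy-Weisbach reduces to ΔP = 32μLV/D². Solving for V: V = ΔP·D²/(32μL) = 73.22·(0.03053)²/(32·0.00109·68.92) = 0.02839 m/s.
Check: Re = ρVD/μ = 1025·0.02839·0.03053/0.00109 = 815.1 < 2300, so the laminar assumption holds.
Q = V·A = 0.02839·(π/4·0.03053²) = 2.078e-05 m³/s = 1.247 L/min.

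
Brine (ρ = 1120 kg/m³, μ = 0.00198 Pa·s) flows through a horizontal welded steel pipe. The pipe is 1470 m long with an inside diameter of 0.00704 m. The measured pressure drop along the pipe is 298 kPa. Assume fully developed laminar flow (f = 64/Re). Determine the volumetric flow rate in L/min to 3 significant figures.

For laminar flow, f = 64/Re with Re = ρVD/μ, so Darcy-Weisbach reduces to ΔP = 32μLV/D². Solving for V: V = ΔP·D²/(32μL) = 2.98e+05·(0.00704)²/(32·0.00198·1470) = 0.1586 m/s.
Check: Re = ρVD/μ = 1120·0.1586·0.00704/0.00198 = 631.5 < 2300, so the laminar assumption holds.
Q = V·A = 0.1586·(π/4·0.00704²) = 6.173e-06 m³/s = 0.370 L/min.

Q ≈ 0.370 L/min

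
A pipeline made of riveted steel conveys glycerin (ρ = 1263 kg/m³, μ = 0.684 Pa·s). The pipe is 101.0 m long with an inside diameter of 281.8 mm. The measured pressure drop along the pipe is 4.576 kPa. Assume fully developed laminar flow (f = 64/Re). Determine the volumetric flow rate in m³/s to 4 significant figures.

For laminar flow, f = 64/Re with Re = ρVD/μ, so Darcy-Weisbach reduces to ΔP = 32μLV/D². Solving for V: V = ΔP·D²/(32μL) = 4576·(0.2818)²/(32·0.684·101) = 0.1644 m/s.
Check: Re = ρVD/μ = 1263·0.1644·0.2818/0.684 = 85.53 < 2300, so the laminar assumption holds.
Q = V·A = 0.1644·(π/4·0.2818²) = 0.01025 m³/s = 0.01025 m³/s.

Q ≈ 0.01025 m³/s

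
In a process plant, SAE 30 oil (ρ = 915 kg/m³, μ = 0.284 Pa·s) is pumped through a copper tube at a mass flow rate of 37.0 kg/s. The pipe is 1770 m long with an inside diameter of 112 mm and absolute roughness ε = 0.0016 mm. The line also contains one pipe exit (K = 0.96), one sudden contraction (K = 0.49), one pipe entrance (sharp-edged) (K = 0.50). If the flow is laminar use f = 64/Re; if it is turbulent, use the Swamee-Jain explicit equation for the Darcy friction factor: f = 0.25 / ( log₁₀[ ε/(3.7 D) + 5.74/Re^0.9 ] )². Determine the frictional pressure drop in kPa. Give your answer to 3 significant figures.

A = πD²/4 = π(0.112)²/4 = 0.009852 m²; mean velocity V = ṁ/(ρA) = 37/(915 · 0.009852) = 4.104 m/s.
Reynolds number Re = ρVD/μ = 915 · 4.104 · 0.112 / 0.284 = 1481.
Re < 2300 → laminar flow, so f = 64/Re = 64/1481 = 0.04321 (the turbulent correlation is not needed).
Total minor-loss coefficient ΣK = 1·0.96 + 1·0.49 + 1·0.5 = 1.95.
ΔP = [f·L/D + ΣK]·(ρV²/2) = [0.04321·1770/0.112 + 1.95]·(915·4.104²/2) = [682.9 + 1.95]·7707 = 5.278e+06 Pa.
ΔP = 5.278e+06 Pa = 5280 kPa.

ΔP ≈ 5280 kPa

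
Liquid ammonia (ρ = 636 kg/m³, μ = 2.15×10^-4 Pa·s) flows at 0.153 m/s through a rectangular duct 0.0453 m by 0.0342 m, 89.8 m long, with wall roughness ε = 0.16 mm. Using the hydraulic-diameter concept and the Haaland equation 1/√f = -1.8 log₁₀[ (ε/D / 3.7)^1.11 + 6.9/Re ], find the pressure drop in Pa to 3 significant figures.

Hydraulic diameter D_h = 4A/P = 4·(0.0453·0.0342)/(2·(0.0453+0.0342)) = 0.006197/0.159 = 0.03898 m.
Re = ρVD_h/μ = 636·0.153·0.03898/0.000215 = 1.764e+04.
ε/D_h = 0.00016/0.03898 = 0.00411; Haaland gives 1/√f = -1.8 log₁₀[0.000525+0.000391] = 5.469, so f = 0.03344.
ΔP = f(L/D_h)(ρV²/2) = 0.03344·89.8/0.03898·7.444 = 573.5 Pa.

ΔP ≈ 574 Pa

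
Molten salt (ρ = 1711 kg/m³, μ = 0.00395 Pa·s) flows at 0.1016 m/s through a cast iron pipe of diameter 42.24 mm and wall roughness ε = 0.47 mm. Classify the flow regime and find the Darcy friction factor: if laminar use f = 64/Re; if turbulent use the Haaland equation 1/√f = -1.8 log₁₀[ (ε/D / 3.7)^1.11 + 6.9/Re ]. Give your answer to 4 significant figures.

f ≈ 0.03443

Re = ρVD/μ = 1711·0.1016·0.04224/0.00395 = 1859.
Re < 2300 → laminar, so f = 64/Re = 0.03443 (roughness is irrelevant in laminar flow).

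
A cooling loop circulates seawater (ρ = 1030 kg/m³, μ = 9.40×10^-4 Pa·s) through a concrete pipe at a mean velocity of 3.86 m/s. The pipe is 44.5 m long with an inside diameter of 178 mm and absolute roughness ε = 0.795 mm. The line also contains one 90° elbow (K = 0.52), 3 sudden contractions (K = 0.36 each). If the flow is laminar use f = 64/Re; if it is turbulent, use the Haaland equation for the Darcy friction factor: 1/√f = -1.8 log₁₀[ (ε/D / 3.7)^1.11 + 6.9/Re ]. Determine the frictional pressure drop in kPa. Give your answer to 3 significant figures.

Reynolds number Re = ρVD/μ = 1030 · 3.86 · 0.178 / 0.00094 = 7.529e+05.
Re > 4000 → turbulent. Relative roughness ε/D = 0.000795/0.178 = 0.00447. Haaland: 1/√f = -1.8 log₁₀[(0.00447/3.7)^1.11 + 6.9/7.529e+05] = -1.8 log₁₀[0.000576 + 9.16e-06] = 5.818, so f = 0.02954.
Total minor-loss coefficient ΣK = 1·0.52 + 3·0.36 = 1.6.
ΔP = [f·L/D + ΣK]·(ρV²/2) = [0.02954·44.5/0.178 + 1.6]·(1030·3.86²/2) = [7.385 + 1.6]·7673 = 6.894e+04 Pa.
ΔP = 6.894e+04 Pa = 68.9 kPa.

ΔP ≈ 68.9 kPa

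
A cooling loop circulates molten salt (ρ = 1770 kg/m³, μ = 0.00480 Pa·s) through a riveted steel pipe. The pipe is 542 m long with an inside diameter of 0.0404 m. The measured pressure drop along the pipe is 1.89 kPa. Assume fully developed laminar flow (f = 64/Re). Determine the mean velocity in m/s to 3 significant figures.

For laminar flow, f = 64/Re with Re = ρVD/μ, so Darcy-Weisbach reduces to ΔP = 32μLV/D². Solving for V: V = ΔP·D²/(32μL) = 1890·(0.0404)²/(32·0.0048·542) = 0.03705 m/s.
Check: Re = ρVD/μ = 1770·0.03705·0.0404/0.0048 = 552 < 2300, so the laminar assumption holds.

V ≈ 0.0371 m/s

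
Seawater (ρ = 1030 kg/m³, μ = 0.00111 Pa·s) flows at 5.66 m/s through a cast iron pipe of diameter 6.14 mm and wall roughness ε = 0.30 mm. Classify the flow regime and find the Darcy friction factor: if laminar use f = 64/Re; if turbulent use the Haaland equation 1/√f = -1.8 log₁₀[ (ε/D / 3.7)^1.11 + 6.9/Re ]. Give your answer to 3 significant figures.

f ≈ 0.0717

Re = ρVD/μ = 1030·5.66·0.00614/0.00111 = 3.225e+04.
Re > 4000 → turbulent. ε/D = 0.0003/0.00614 = 0.0489; Haaland: 1/√f = -1.8 log₁₀[0.0082 + 0.000214] = 3.735, so f = 0.0717.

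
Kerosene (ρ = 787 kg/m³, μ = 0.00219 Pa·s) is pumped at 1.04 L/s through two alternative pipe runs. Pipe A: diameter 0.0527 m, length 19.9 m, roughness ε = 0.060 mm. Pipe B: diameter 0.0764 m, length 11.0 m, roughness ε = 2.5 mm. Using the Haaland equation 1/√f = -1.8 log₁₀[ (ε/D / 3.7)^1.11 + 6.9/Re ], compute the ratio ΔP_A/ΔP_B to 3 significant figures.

ΔP_A/ΔP_B ≈ 6.01

Pipe A: V = Q/A = 0.00104/0.002181 = 0.4768 m/s; Re = 9029; ε/D = 0.00114; Haaland → f = 0.03317; ΔP_A = f(L/D)(ρV²/2) = 1120 Pa.
Pipe B: V = Q/A = 0.00104/0.004584 = 0.2269 m/s; Re = 6228; ε/D = 0.0327; Haaland → f = 0.06399; ΔP_B = f(L/D)(ρV²/2) = 186.6 Pa.
ΔP_A/ΔP_B = 1120/186.6 = 6.01.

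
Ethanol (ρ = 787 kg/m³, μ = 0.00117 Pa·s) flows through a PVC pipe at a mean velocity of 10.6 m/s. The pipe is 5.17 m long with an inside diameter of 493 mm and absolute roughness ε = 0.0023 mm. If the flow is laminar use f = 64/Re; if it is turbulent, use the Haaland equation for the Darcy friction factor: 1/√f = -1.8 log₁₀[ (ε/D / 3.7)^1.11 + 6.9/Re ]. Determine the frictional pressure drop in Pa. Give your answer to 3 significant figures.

ΔP ≈ 4490 Pa

Reynolds number Re = ρVD/μ = 787 · 10.6 · 0.493 / 0.00117 = 3.515e+06.
Re > 4000 → turbulent. Relative roughness ε/D = 2.3e-06/0.493 = 4.67e-06. Haaland: 1/√f = -1.8 log₁₀[(4.67e-06/3.7)^1.11 + 6.9/3.515e+06] = -1.8 log₁₀[2.83e-07 + 1.96e-06] = 10.17, so f = 0.009673.
Darcy-Weisbach: ΔP = f(L/D)(ρV²/2) = 0.009673·(5.17/0.493)·(787·10.6²/2) = 0.009673·10.49·4.421e+04 = 4485 Pa.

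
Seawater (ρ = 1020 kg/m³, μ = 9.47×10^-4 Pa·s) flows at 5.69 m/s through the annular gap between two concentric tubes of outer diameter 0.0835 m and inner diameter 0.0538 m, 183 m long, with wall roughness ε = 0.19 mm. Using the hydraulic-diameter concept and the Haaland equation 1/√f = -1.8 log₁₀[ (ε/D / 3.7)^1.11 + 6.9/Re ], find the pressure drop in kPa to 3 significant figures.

Hydraulic diameter D_h = 4A/P = D_o - D_i = 0.0835 - 0.0538 = 0.0297 m.
Re = ρVD_h/μ = 1020·5.69·0.0297/0.000947 = 1.82e+05.
ε/D_h = 0.00019/0.0297 = 0.0064; Haaland gives 1/√f = -1.8 log₁₀[0.000859+3.79e-05] = 5.485, so f = 0.03324.
ΔP = f(L/D_h)(ρV²/2) = 0.03324·183/0.0297·1.651e+04 = 3.382e+06 Pa.
ΔP = 3380 kPa.

ΔP ≈ 3380 kPa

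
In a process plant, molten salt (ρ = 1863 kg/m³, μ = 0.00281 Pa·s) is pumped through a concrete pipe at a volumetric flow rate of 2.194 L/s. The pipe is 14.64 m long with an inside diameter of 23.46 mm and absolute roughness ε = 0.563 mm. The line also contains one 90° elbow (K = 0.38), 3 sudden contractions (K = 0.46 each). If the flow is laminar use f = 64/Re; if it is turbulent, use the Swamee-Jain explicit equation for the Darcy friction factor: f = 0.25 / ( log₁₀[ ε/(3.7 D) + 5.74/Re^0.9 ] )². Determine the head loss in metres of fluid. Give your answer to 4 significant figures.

h_f ≈ 45.68 m

Q = 2.194 L/s = 2.194/1000 = 0.002194 m³/s.
Cross-sectional area A = πD²/4 = π(0.02346)²/4 = 0.0004323 m²; mean velocity V = Q/A = 0.002194/0.0004323 = 5.076 m/s.
Reynolds number Re = ρVD/μ = 1863 · 5.076 · 0.02346 / 0.00281 = 7.895e+04.
Re > 4000 → turbulent. Relative roughness ε/D = 0.000563/0.02346 = 0.024. Swamee-Jain: f = 0.25/(log₁₀[0.024/3.7 + 5.74/7.895e+04^0.9])² = 0.25/(log₁₀[0.00649 + 0.000225])² = 0.25/(-2.173)² = 0.05293.
Total minor-loss coefficient ΣK = 1·0.38 + 3·0.46 = 1.76.
ΔP = [f·L/D + ΣK]·(ρV²/2) = [0.05293·14.64/0.02346 + 1.76]·(1863·5.076²/2) = [33.03 + 1.76]·2.4e+04 = 8.349e+05 Pa.
Head loss h_f = ΔP/(ρg) = 8.349e+05/(1863·9.81) = 45.68 m.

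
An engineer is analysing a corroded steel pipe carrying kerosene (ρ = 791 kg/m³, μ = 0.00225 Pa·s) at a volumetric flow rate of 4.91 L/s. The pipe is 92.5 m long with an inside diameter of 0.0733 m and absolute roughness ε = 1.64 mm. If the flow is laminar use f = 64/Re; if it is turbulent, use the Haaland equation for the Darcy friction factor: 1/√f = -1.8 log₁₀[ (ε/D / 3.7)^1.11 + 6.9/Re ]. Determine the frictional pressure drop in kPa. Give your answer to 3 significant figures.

ΔP ≈ 35.2 kPa

Q = 4.91 L/s = 4.91/1000 = 0.00491 m³/s.
Cross-sectional area A = πD²/4 = π(0.0733)²/4 = 0.00422 m²; mean velocity V = Q/A = 0.00491/0.00422 = 1.164 m/s.
Reynolds number Re = ρVD/μ = 791 · 1.164 · 0.0733 / 0.00225 = 2.998e+04.
Re > 4000 → turbulent. Relative roughness ε/D = 0.00164/0.0733 = 0.0224. Haaland: 1/√f = -1.8 log₁₀[(0.0224/3.7)^1.11 + 6.9/2.998e+04] = -1.8 log₁₀[0.00345 + 0.00023] = 4.382, so f = 0.05208.
Darcy-Weisbach: ΔP = f(L/D)(ρV²/2) = 0.05208·(92.5/0.0733)·(791·1.164²/2) = 0.05208·1262·535.4 = 3.519e+04 Pa.
ΔP = 3.519e+04 Pa = 35.2 kPa.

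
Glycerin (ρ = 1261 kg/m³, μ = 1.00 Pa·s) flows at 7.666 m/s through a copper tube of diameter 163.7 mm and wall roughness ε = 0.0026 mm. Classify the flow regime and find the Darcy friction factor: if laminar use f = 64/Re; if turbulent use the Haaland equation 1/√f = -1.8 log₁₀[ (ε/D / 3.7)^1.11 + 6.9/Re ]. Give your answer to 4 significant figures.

f ≈ 0.04044

Re = ρVD/μ = 1261·7.666·0.1637/1 = 1582.
Re < 2300 → laminar, so f = 64/Re = 0.04044 (roughness is irrelevant in laminar flow).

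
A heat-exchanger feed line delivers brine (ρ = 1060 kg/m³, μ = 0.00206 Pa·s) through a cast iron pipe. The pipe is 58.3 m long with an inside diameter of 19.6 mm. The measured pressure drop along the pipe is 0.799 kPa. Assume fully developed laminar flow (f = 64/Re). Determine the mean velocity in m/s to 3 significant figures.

V ≈ 0.0799 m/s

For laminar flow, f = 64/Re with Re = ρVD/μ, so Darcy-Weisbach reduces to ΔP = 32μLV/D². Solving for V: V = ΔP·D²/(32μL) = 799·(0.0196)²/(32·0.00206·58.3) = 0.07987 m/s.
Check: Re = ρVD/μ = 1060·0.07987·0.0196/0.00206 = 805.5 < 2300, so the laminar assumption holds.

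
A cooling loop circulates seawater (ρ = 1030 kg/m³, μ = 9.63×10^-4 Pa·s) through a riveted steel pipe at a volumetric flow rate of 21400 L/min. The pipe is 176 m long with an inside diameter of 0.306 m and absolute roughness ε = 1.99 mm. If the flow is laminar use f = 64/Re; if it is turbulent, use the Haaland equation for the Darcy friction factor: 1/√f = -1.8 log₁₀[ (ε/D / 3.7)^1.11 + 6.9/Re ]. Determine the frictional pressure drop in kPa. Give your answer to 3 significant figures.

Q = 21400 L/min = 21400/60000 = 0.3567 m³/s.
Cross-sectional area A = πD²/4 = π(0.306)²/4 = 0.07354 m²; mean velocity V = Q/A = 0.3567/0.07354 = 4.85 m/s.
Reynolds number Re = ρVD/μ = 1030 · 4.85 · 0.306 / 0.000963 = 1.587e+06.
Re > 4000 → turbulent. Relative roughness ε/D = 0.00199/0.306 = 0.0065. Haaland: 1/√f = -1.8 log₁₀[(0.0065/3.7)^1.11 + 6.9/1.587e+06] = -1.8 log₁₀[0.000875 + 4.35e-06] = 5.501, so f = 0.03305.
Darcy-Weisbach: ΔP = f(L/D)(ρV²/2) = 0.03305·(176/0.306)·(1030·4.85²/2) = 0.03305·575.2·1.211e+04 = 2.303e+05 Pa.
ΔP = 2.303e+05 Pa = 230 kPa.

ΔP ≈ 230 kPa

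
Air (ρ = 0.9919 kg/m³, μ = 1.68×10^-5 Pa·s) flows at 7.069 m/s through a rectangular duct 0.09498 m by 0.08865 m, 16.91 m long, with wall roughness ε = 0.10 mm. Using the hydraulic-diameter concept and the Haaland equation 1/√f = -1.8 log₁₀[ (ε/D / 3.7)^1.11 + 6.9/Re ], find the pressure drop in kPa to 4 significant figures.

ΔP ≈ 0.1137 kPa

Hydraulic diameter D_h = 4A/P = 4·(0.09498·0.08865)/(2·(0.09498+0.08865)) = 0.03368/0.3673 = 0.09171 m.
Re = ρVD_h/μ = 0.9919·7.069·0.09171/1.68e-05 = 3.827e+04.
ε/D_h = 0.0001/0.09171 = 0.00109; Haaland gives 1/√f = -1.8 log₁₀[0.000121+0.00018] = 6.339, so f = 0.02489.
ΔP = f(L/D_h)(ρV²/2) = 0.02489·16.91/0.09171·24.78 = 113.7 Pa.
ΔP = 0.1137 kPa.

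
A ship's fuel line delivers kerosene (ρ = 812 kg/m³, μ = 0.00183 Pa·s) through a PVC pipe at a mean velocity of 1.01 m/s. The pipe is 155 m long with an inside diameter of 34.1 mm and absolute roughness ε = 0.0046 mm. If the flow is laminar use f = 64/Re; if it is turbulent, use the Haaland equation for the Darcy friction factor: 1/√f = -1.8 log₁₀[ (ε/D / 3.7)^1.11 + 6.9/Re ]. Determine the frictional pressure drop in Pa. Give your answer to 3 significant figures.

ΔP ≈ 52300 Pa

Reynolds number Re = ρVD/μ = 812 · 1.01 · 0.0341 / 0.00183 = 1.528e+04.
Re > 4000 → turbulent. Relative roughness ε/D = 4.6e-06/0.0341 = 0.000135. Haaland: 1/√f = -1.8 log₁₀[(0.000135/3.7)^1.11 + 6.9/1.528e+04] = -1.8 log₁₀[1.18e-05 + 0.000452] = 6.001, so f = 0.02777.
Darcy-Weisbach: ΔP = f(L/D)(ρV²/2) = 0.02777·(155/0.0341)·(812·1.01²/2) = 0.02777·4545·414.2 = 5.227e+04 Pa.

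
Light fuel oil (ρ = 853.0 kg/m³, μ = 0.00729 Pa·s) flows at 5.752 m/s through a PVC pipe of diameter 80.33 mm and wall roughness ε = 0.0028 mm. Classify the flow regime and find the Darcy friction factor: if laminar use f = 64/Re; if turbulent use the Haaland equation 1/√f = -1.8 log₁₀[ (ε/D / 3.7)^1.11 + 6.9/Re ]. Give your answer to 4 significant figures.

f ≈ 0.02045

Re = ρVD/μ = 853·5.752·0.08033/0.00729 = 5.407e+04.
Re > 4000 → turbulent. ε/D = 2.8e-06/0.08033 = 3.49e-05; Haaland: 1/√f = -1.8 log₁₀[2.64e-06 + 0.000128] = 6.993, so f = 0.02045.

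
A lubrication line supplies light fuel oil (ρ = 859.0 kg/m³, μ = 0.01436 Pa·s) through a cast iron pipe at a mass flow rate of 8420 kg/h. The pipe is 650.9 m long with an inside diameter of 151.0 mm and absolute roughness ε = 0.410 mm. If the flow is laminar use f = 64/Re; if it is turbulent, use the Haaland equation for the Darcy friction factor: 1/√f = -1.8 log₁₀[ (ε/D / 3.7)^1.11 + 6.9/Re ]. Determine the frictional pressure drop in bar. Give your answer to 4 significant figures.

ṁ = 8420 kg/h = 8420/3600 = 2.339 kg/s.
A = πD²/4 = π(0.151)²/4 = 0.01791 m²; mean velocity V = ṁ/(ρA) = 2.339/(859 · 0.01791) = 0.152 m/s.
Reynolds number Re = ρVD/μ = 859 · 0.152 · 0.151 / 0.0144 = 1373.
Re < 2300 → laminar flow, so f = 64/Re = 64/1373 = 0.0466 (the turbulent correlation is not needed).
Darcy-Weisbach: ΔP = f(L/D)(ρV²/2) = 0.0466·(650.9/0.151)·(859·0.152²/2) = 0.0466·4311·9.929 = 1995 Pa.
ΔP = 1995 Pa = 0.01995 bar.

ΔP ≈ 0.01995 bar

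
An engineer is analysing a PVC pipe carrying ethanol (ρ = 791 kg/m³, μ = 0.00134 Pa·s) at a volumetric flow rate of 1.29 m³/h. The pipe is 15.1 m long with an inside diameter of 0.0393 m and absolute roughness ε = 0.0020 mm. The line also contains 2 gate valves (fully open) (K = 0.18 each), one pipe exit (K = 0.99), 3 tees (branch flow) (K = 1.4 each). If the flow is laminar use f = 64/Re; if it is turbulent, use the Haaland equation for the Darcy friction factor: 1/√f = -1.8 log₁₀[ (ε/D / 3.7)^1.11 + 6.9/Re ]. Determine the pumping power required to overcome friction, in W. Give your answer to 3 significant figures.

Q = 1.29 m³/h = 1.29/3600 = 0.0003583 m³/s.
Cross-sectional area A = πD²/4 = π(0.0393)²/4 = 0.001213 m²; mean velocity V = Q/A = 0.0003583/0.001213 = 0.2954 m/s.
Reynolds number Re = ρVD/μ = 791 · 0.2954 · 0.0393 / 0.00134 = 6853.
Re > 4000 → turbulent. Relative roughness ε/D = 2e-06/0.0393 = 5.09e-05. Haaland: 1/√f = -1.8 log₁₀[(5.09e-05/3.7)^1.11 + 6.9/6853] = -1.8 log₁₀[4.01e-06 + 0.00101] = 5.392, so f = 0.0344.
Total minor-loss coefficient ΣK = 2·0.18 + 1·0.99 + 3·1.4 = 5.55.
ΔP = [f·L/D + ΣK]·(ρV²/2) = [0.0344·15.1/0.0393 + 5.55]·(791·0.2954²/2) = [13.22 + 5.55]·34.51 = 647.7 Pa.
Pumping power P = QΔP = 0.0003583·647.7 = 0.2321 W = 0.232 W.

P ≈ 0.232 W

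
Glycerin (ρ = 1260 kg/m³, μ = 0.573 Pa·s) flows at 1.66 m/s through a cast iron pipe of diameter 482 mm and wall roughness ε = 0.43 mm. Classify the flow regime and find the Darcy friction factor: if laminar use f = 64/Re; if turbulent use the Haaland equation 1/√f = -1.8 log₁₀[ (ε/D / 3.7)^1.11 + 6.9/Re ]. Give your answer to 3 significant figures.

Re = ρVD/μ = 1260·1.66·0.482/0.573 = 1759.
Re < 2300 → laminar, so f = 64/Re = 0.03638 (roughness is irrelevant in laminar flow).

f ≈ 0.0364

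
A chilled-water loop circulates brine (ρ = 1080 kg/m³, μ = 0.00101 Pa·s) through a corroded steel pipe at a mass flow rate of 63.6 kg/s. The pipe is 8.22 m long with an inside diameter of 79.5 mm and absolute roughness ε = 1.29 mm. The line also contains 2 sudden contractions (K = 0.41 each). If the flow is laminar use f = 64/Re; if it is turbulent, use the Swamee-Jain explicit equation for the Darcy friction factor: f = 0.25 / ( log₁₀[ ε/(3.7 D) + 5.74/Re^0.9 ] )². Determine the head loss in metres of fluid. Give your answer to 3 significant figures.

A = πD²/4 = π(0.0795)²/4 = 0.004964 m²; mean velocity V = ṁ/(ρA) = 63.6/(1080 · 0.004964) = 11.86 m/s.
Reynolds number Re = ρVD/μ = 1080 · 11.86 · 0.0795 / 0.00101 = 1.009e+06.
Re > 4000 → turbulent. Relative roughness ε/D = 0.00129/0.0795 = 0.0162. Swamee-Jain: f = 0.25/(log₁₀[0.0162/3.7 + 5.74/1.009e+06^0.9])² = 0.25/(log₁₀[0.00439 + 2.27e-05])² = 0.25/(-2.356)² = 0.04505.
Total minor-loss coefficient ΣK = 2·0.41 = 0.82.
ΔP = [f·L/D + ΣK]·(ρV²/2) = [0.04505·8.22/0.0795 + 0.82]·(1080·11.86²/2) = [4.658 + 0.82]·7.6e+04 = 4.163e+05 Pa.
Head loss h_f = ΔP/(ρg) = 4.163e+05/(1080·9.81) = 39.3 m.

h_f ≈ 39.3 m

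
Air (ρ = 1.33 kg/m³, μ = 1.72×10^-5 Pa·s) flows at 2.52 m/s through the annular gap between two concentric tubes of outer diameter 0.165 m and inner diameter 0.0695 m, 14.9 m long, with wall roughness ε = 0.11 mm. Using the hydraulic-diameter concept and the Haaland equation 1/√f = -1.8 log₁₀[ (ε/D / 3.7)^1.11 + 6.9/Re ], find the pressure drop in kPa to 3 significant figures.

ΔP ≈ 0.0187 kPa

Hydraulic diameter D_h = 4A/P = D_o - D_i = 0.165 - 0.0695 = 0.0955 m.
Re = ρVD_h/μ = 1.33·2.52·0.0955/1.72e-05 = 1.861e+04.
ε/D_h = 0.00011/0.0955 = 0.00115; Haaland gives 1/√f = -1.8 log₁₀[0.000128+0.000371] = 5.944, so f = 0.02831.
ΔP = f(L/D_h)(ρV²/2) = 0.02831·14.9/0.0955·4.223 = 18.65 Pa.
ΔP = 0.0187 kPa.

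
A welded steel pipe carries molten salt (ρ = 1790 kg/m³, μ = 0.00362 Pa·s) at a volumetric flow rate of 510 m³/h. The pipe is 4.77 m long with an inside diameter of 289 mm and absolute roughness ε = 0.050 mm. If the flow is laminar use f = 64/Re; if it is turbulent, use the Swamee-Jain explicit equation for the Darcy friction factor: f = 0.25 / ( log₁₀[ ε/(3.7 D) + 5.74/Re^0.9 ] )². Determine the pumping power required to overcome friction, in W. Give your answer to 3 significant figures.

P ≈ 157 W

Q = 510 m³/h = 510/3600 = 0.1417 m³/s.
Cross-sectional area A = πD²/4 = π(0.289)²/4 = 0.0656 m²; mean velocity V = Q/A = 0.1417/0.0656 = 2.16 m/s.
Reynolds number Re = ρVD/μ = 1790 · 2.16 · 0.289 / 0.00362 = 3.086e+05.
Re > 4000 → turbulent. Relative roughness ε/D = 5e-05/0.289 = 0.000173. Swamee-Jain: f = 0.25/(log₁₀[0.000173/3.7 + 5.74/3.086e+05^0.9])² = 0.25/(log₁₀[4.68e-05 + 6.58e-05])² = 0.25/(-3.948)² = 0.01604.
Darcy-Weisbach: ΔP = f(L/D)(ρV²/2) = 0.01604·(4.77/0.289)·(1790·2.16²/2) = 0.01604·16.51·4174 = 1105 Pa.
Pumping power P = QΔP = 0.1417·1105 = 156.5 W = 157 W.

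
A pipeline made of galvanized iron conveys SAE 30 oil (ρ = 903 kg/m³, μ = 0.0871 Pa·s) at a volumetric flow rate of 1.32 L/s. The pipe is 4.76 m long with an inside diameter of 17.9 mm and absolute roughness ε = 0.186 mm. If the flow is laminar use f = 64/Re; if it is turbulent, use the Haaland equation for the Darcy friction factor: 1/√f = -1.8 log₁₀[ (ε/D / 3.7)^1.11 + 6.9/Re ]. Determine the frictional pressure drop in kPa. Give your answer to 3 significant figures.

Q = 1.32 L/s = 1.32/1000 = 0.00132 m³/s.
Cross-sectional area A = πD²/4 = π(0.0179)²/4 = 0.0002516 m²; mean velocity V = Q/A = 0.00132/0.0002516 = 5.245 m/s.
Reynolds number Re = ρVD/μ = 903 · 5.245 · 0.0179 / 0.0871 = 973.4.
Re < 2300 → laminar flow, so f = 64/Re = 64/973.4 = 0.06575 (the turbulent correlation is not needed).
Darcy-Weisbach: ΔP = f(L/D)(ρV²/2) = 0.06575·(4.76/0.0179)·(903·5.245²/2) = 0.06575·265.9·1.242e+04 = 2.172e+05 Pa.
ΔP = 2.172e+05 Pa = 217 kPa.

ΔP ≈ 217 kPa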